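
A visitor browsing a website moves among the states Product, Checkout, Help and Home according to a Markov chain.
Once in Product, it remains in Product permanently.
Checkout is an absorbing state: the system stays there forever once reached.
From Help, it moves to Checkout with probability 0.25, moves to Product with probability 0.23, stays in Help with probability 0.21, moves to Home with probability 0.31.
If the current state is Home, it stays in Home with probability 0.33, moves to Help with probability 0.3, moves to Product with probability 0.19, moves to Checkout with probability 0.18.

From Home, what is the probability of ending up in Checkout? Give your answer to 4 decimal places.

0.4978

Let h(s) be the probability of absorption at Checkout starting from transient state s. Then h(Checkout) = 1 and h(Product) = 0. By first-step analysis:
h(Help) = 0.23·0 + 0.25·1 + 0.21·h(Help) + 0.31·h(Home)
h(Home) = 0.19·0 + 0.18·1 + 0.3·h(Help) + 0.33·h(Home)
Solving: h(Help) = 0.5118, h(Home) = 0.4978.
Starting from Home, the probability is 0.4978.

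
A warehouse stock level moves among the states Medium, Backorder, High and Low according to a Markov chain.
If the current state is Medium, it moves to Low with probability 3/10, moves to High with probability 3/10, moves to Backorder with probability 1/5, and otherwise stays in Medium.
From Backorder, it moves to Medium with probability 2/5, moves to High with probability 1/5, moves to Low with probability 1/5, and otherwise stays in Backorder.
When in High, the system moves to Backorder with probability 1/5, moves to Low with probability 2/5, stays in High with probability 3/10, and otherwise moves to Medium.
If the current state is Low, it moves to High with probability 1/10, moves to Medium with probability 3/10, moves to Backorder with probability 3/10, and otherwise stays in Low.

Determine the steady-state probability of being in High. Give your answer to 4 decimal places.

Let the stationary distribution be π with π = πP and π_1 + π_2 + π_3 + π_4 = 1.
π_1 = 0.2·π_1 + 0.4·π_2 + 0.1·π_3 + 0.3·π_4
π_2 = 0.2·π_1 + 0.2·π_2 + 0.2·π_3 + 0.3·π_4
π_3 = 0.3·π_1 + 0.2·π_2 + 0.3·π_3 + 0.1·π_4
Solving with the normalization constraint gives π = (0.2541, 0.2299, 0.2173, 0.2987).
So the stationary probability of High is 0.2173.

0.2173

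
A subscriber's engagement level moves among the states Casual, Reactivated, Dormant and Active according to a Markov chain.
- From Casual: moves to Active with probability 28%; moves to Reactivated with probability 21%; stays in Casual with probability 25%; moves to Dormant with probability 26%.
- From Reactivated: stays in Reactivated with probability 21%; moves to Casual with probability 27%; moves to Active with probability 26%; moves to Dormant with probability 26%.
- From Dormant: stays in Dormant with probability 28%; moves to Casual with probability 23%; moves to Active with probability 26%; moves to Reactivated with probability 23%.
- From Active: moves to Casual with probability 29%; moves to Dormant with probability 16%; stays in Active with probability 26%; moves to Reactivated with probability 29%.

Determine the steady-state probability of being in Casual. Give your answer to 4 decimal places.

Let the stationary distribution be π with π = πP and π_1 + π_2 + π_3 + π_4 = 1.
π_1 = 0.25·π_1 + 0.27·π_2 + 0.23·π_3 + 0.29·π_4
π_2 = 0.21·π_1 + 0.21·π_2 + 0.23·π_3 + 0.29·π_4
π_3 = 0.26·π_1 + 0.26·π_2 + 0.28·π_3 + 0.16·π_4
Solving with the normalization constraint gives π = (0.2606, 0.2360, 0.2382, 0.2652).
So the stationary probability of Casual is 0.2606.

0.2606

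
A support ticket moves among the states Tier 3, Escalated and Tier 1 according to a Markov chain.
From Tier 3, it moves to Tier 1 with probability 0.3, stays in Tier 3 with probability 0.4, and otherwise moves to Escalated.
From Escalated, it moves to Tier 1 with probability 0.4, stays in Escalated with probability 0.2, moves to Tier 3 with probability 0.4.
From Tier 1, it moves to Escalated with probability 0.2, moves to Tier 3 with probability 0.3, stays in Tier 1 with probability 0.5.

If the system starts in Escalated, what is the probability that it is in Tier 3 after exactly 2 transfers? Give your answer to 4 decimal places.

0.3600

Sum over the intermediate state after 1 transfer:
P = P(Escalated→Tier 3)·P(Tier 3→Tier 3) + P(Escalated→Escalated)·P(Escalated→Tier 3) + P(Escalated→Tier 1)·P(Tier 1→Tier 3)
  = 0.4×0.4 + 0.2×0.4 + 0.4×0.3
  = 0.1600 + 0.0800 + 0.1200 = 0.3600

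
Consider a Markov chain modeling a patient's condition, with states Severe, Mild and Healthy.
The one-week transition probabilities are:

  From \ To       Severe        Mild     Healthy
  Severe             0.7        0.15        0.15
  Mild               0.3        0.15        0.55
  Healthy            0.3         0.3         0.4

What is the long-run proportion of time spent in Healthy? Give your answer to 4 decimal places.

Let the stationary distribution be π with π = πP and π_1 + π_2 + π_3 = 1.
π_1 = 0.7·π_1 + 0.3·π_2 + 0.3·π_3
π_2 = 0.15·π_1 + 0.15·π_2 + 0.3·π_3
Solving with the normalization constraint gives π = (0.5000, 0.1957, 0.3043).
So the stationary probability of Healthy is 0.3043.

0.3043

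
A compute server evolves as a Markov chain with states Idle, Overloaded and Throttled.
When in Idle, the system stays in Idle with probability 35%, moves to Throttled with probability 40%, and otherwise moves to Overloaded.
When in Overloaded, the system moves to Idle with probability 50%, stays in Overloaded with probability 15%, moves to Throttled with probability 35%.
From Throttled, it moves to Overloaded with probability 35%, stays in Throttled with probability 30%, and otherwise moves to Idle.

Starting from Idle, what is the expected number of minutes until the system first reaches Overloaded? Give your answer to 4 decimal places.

Let t(s) be the expected number of minutes to first reach Overloaded from state s, with t(Overloaded) = 0. Conditioning on the first minute:
t(Idle) = 1 + 0.35·t(Idle) + 0.4·t(Throttled)
t(Throttled) = 1 + 0.35·t(Idle) + 0.3·t(Throttled)
Solving: t(Idle) = 3.4921, t(Throttled) = 3.1746.
Expected minutes from Idle to Overloaded: 3.4921.

3.4921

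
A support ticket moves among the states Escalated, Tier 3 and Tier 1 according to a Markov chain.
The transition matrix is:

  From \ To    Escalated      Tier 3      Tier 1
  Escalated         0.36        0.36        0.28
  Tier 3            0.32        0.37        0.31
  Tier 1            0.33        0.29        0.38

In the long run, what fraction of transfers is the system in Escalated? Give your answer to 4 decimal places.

Let the stationary distribution be π with π = πP and π_1 + π_2 + π_3 = 1.
π_1 = 0.36·π_1 + 0.32·π_2 + 0.33·π_3
π_2 = 0.36·π_1 + 0.37·π_2 + 0.29·π_3
Solving with the normalization constraint gives π = (0.3367, 0.3408, 0.3225).
So the stationary probability of Escalated is 0.3367.

0.3367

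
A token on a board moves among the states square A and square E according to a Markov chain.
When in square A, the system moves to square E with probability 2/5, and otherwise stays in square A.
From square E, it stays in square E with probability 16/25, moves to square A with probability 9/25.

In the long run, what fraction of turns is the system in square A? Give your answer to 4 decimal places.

Let the stationary distribution be π with π = πP and π_1 + π_2 = 1.
π_1 = 0.6·π_1 + 0.36·π_2
Solving with the normalization constraint gives π = (0.4737, 0.5263).
So the stationary probability of square A is 0.4737.

0.4737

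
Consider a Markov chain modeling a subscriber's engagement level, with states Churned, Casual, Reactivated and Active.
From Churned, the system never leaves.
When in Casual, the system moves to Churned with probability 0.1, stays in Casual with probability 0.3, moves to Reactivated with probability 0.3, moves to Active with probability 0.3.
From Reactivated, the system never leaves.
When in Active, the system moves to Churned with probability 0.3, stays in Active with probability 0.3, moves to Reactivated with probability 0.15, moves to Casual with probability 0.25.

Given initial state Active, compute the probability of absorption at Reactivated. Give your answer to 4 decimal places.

0.4337

Let h(s) be the probability of absorption at Reactivated starting from transient state s. Then h(Reactivated) = 1 and h(Churned) = 0. By first-step analysis:
h(Casual) = 0.1·0 + 0.3·h(Casual) + 0.3·1 + 0.3·h(Active)
h(Active) = 0.3·0 + 0.25·h(Casual) + 0.15·1 + 0.3·h(Active)
Solving: h(Casual) = 0.6145, h(Active) = 0.4337.
Starting from Active, the probability is 0.4337.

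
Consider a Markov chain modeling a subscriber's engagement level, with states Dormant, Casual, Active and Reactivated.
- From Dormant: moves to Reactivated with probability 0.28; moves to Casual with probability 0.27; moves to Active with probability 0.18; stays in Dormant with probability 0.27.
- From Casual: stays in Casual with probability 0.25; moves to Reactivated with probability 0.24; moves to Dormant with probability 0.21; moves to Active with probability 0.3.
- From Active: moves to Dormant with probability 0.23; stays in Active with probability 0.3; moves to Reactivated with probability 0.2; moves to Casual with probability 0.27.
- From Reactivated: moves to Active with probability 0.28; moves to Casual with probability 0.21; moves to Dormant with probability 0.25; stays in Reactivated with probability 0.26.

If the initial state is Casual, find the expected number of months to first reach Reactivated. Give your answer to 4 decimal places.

4.1970

Let t(s) be the expected number of months to first reach Reactivated from state s, with t(Reactivated) = 0. Conditioning on the first month:
t(Dormant) = 1 + 0.27·t(Dormant) + 0.27·t(Casual) + 0.18·t(Active)
t(Casual) = 1 + 0.21·t(Dormant) + 0.25·t(Casual) + 0.3·t(Active)
t(Active) = 1 + 0.23·t(Dormant) + 0.27·t(Casual) + 0.3·t(Active)
Solving: t(Dormant) = 3.9974, t(Casual) = 4.1970, t(Active) = 4.3608.
Expected months from Casual to Reactivated: 4.1970.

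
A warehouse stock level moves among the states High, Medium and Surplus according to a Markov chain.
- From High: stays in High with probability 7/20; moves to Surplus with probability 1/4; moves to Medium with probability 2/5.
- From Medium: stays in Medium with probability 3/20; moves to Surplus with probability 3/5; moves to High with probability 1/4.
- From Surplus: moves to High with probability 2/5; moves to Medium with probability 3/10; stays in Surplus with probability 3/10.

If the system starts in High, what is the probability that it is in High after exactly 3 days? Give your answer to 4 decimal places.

0.3426

Propagate the distribution vector 3 days from High.
After 0 days: (1.0000, 0.0000, 0.0000)
After 1 day: (0.3500, 0.4000, 0.2500)
After 2 days: (0.3225, 0.2750, 0.4025)
After 3 days: (0.3426, 0.2910, 0.3664)
P(in High after 3 days) = 0.3426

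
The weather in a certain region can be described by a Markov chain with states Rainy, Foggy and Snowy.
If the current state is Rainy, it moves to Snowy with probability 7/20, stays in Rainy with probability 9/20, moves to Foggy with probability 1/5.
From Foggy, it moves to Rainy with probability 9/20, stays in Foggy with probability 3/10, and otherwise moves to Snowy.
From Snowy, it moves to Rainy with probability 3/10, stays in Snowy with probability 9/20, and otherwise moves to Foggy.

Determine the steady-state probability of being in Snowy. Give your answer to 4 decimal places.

0.3620

Let the stationary distribution be π with π = πP and π_1 + π_2 + π_3 = 1.
π_1 = 0.45·π_1 + 0.45·π_2 + 0.3·π_3
π_2 = 0.2·π_1 + 0.3·π_2 + 0.25·π_3
Solving with the normalization constraint gives π = (0.3957, 0.2423, 0.3620).
So the stationary probability of Snowy is 0.3620.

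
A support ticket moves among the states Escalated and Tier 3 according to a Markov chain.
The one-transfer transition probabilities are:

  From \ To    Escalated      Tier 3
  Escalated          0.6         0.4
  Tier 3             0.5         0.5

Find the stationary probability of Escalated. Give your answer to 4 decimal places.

Let the stationary distribution be π with π = πP and π_1 + π_2 = 1.
π_1 = 0.6·π_1 + 0.5·π_2
Solving with the normalization constraint gives π = (0.5556, 0.4444).
So the stationary probability of Escalated is 0.5556.

0.5556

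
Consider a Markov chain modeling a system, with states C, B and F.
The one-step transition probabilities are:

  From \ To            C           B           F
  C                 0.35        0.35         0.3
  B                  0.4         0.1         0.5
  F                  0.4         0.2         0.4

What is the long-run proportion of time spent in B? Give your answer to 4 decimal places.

0.2338

Let the stationary distribution be π with π = πP and π_1 + π_2 + π_3 = 1.
π_1 = 0.35·π_1 + 0.4·π_2 + 0.4·π_3
π_2 = 0.35·π_1 + 0.1·π_2 + 0.2·π_3
Solving with the normalization constraint gives π = (0.3810, 0.2338, 0.3853).
So the stationary probability of B is 0.2338.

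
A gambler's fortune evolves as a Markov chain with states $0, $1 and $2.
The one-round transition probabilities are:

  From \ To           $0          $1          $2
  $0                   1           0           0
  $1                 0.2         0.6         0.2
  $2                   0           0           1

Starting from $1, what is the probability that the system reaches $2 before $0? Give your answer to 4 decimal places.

Let h(s) be the probability of absorption at $2 starting from transient state s. Then h($2) = 1 and h($0) = 0. By first-step analysis:
h($1) = 0.2·0 + 0.6·h($1) + 0.2·1
Solving: h($1) = 0.5000.
Starting from $1, the probability is 0.5000.

0.5000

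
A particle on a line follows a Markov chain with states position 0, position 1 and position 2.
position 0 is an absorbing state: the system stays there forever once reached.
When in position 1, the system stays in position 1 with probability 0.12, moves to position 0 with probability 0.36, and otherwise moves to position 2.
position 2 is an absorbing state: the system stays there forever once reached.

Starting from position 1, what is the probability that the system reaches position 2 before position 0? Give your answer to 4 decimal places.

0.5909

Let h(s) be the probability of absorption at position 2 starting from transient state s. Then h(position 2) = 1 and h(position 0) = 0. By first-step analysis:
h(position 1) = 0.36·0 + 0.12·h(position 1) + 0.52·1
Solving: h(position 1) = 0.5909.
Starting from position 1, the probability is 0.5909.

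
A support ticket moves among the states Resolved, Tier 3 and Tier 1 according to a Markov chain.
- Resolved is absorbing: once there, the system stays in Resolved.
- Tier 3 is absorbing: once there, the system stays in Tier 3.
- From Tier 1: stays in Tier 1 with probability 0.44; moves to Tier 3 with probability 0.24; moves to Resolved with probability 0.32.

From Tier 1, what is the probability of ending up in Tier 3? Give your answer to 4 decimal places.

Let h(s) be the probability of absorption at Tier 3 starting from transient state s. Then h(Tier 3) = 1 and h(Resolved) = 0. By first-step analysis:
h(Tier 1) = 0.32·0 + 0.24·1 + 0.44·h(Tier 1)
Solving: h(Tier 1) = 0.4286.
Starting from Tier 1, the probability is 0.4286.

0.4286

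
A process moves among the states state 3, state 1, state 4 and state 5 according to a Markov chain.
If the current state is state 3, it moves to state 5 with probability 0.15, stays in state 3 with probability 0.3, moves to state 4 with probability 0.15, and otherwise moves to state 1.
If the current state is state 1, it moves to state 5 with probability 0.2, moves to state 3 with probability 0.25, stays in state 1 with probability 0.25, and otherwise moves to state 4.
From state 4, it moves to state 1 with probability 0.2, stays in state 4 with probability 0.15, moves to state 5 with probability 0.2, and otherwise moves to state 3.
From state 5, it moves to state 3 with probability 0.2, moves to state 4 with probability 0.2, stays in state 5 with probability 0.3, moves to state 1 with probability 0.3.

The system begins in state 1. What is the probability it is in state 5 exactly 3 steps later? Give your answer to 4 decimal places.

Propagate the distribution vector 3 steps from state 1.
After 0 steps: (0.0000, 1.0000, 0.0000, 0.0000)
After 1 step: (0.2500, 0.2500, 0.3000, 0.2000)
After 2 steps: (0.3125, 0.2825, 0.1975, 0.2075)
After 3 steps: (0.2948, 0.2974, 0.2028, 0.2051)
P(in state 5 after 3 steps) = 0.2051

0.2051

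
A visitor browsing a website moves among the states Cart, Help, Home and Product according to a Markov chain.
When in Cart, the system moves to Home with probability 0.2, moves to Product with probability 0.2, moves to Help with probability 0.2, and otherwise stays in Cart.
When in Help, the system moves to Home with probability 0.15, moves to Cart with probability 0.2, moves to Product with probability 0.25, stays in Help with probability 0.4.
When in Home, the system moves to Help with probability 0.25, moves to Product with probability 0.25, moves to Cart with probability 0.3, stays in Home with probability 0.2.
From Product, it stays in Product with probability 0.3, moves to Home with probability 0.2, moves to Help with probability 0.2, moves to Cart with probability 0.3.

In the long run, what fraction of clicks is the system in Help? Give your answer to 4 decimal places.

0.2617

Let the stationary distribution be π with π = πP and π_1 + π_2 + π_3 + π_4 = 1.
π_1 = 0.4·π_1 + 0.2·π_2 + 0.3·π_3 + 0.3·π_4
π_2 = 0.2·π_1 + 0.4·π_2 + 0.25·π_3 + 0.2·π_4
π_3 = 0.2·π_1 + 0.15·π_2 + 0.2·π_3 + 0.2·π_4
Solving with the normalization constraint gives π = (0.3043, 0.2617, 0.1869, 0.2471).
So the stationary probability of Help is 0.2617.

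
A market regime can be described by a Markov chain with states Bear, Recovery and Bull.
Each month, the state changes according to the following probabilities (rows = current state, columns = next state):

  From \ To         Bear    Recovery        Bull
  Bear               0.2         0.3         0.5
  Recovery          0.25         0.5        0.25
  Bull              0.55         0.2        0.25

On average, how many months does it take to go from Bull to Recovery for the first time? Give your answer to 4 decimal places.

Let t(s) be the expected number of months to first reach Recovery from state s, with t(Recovery) = 0. Conditioning on the first month:
t(Bear) = 1 + 0.2·t(Bear) + 0.5·t(Bull)
t(Bull) = 1 + 0.55·t(Bear) + 0.25·t(Bull)
Solving: t(Bear) = 3.8462, t(Bull) = 4.1538.
Expected months from Bull to Recovery: 4.1538.

4.1538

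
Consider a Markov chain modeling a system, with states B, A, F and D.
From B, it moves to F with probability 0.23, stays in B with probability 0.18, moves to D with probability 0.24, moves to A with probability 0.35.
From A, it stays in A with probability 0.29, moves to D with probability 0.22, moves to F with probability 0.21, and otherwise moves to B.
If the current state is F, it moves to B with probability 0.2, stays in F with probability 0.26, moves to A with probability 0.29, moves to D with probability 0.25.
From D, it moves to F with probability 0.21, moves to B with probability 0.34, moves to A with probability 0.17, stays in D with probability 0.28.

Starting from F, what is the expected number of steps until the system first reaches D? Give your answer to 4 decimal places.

Let t(s) be the expected number of steps to first reach D from state s, with t(D) = 0. Conditioning on the first step:
t(B) = 1 + 0.18·t(B) + 0.35·t(A) + 0.23·t(F)
t(A) = 1 + 0.28·t(B) + 0.29·t(A) + 0.21·t(F)
t(F) = 1 + 0.2·t(B) + 0.29·t(A) + 0.26·t(F)
Solving: t(B) = 4.2380, t(A) = 4.3188, t(F) = 4.1893.
Expected steps from F to D: 4.1893.

4.1893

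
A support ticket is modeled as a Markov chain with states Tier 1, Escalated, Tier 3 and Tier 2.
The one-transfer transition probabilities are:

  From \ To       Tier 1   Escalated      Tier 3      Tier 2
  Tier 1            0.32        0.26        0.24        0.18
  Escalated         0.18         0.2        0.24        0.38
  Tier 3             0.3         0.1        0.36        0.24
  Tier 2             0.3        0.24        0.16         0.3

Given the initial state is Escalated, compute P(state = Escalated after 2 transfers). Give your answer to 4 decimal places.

0.2020

Propagate the distribution vector 2 transfers from Escalated.
After 0 transfers: (0.0000, 1.0000, 0.0000, 0.0000)
After 1 transfer: (0.1800, 0.2000, 0.2400, 0.3800)
After 2 transfers: (0.2796, 0.2020, 0.2384, 0.2800)
P(in Escalated after 2 transfers) = 0.2020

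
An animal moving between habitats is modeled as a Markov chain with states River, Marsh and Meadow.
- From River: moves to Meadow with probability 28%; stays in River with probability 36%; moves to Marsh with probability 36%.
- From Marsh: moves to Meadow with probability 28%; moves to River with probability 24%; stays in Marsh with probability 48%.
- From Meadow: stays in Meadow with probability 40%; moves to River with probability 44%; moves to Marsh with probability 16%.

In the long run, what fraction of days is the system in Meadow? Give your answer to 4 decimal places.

Let the stationary distribution be π with π = πP and π_1 + π_2 + π_3 = 1.
π_1 = 0.36·π_1 + 0.24·π_2 + 0.44·π_3
π_2 = 0.36·π_1 + 0.48·π_2 + 0.16·π_3
Solving with the normalization constraint gives π = (0.3450, 0.3368, 0.3182).
So the stationary probability of Meadow is 0.3182.

0.3182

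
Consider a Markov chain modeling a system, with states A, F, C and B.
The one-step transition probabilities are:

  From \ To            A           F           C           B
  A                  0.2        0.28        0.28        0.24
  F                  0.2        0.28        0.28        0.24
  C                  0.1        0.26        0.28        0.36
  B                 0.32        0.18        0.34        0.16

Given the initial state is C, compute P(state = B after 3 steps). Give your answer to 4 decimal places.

0.2566

Propagate the distribution vector 3 steps from C.
After 0 steps: (0.0000, 0.0000, 1.0000, 0.0000)
After 1 step: (0.1000, 0.2600, 0.2800, 0.3600)
After 2 steps: (0.2152, 0.2384, 0.3016, 0.2448)
After 3 steps: (0.1992, 0.2495, 0.2947, 0.2566)
P(in B after 3 steps) = 0.2566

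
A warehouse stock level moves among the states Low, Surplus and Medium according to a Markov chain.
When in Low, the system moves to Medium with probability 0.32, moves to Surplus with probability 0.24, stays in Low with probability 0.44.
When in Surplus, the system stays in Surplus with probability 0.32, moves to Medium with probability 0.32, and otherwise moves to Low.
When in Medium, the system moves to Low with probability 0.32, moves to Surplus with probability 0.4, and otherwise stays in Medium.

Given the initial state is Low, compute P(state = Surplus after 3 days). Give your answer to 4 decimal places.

Propagate the distribution vector 3 days from Low.
After 0 days: (1.0000, 0.0000, 0.0000)
After 1 day: (0.4400, 0.2400, 0.3200)
After 2 days: (0.3824, 0.3104, 0.3072)
After 3 days: (0.3783, 0.3140, 0.3077)
P(in Surplus after 3 days) = 0.3140

0.3140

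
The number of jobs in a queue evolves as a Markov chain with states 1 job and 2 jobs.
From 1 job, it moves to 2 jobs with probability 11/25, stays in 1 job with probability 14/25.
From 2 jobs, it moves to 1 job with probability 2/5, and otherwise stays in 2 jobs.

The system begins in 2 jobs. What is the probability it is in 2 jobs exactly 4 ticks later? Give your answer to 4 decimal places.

0.5241

Propagate the distribution vector 4 ticks from 2 jobs.
After 0 ticks: (0.0000, 1.0000)
After 1 tick: (0.4000, 0.6000)
After 2 ticks: (0.4640, 0.5360)
After 3 ticks: (0.4742, 0.5258)
After 4 ticks: (0.4759, 0.5241)
P(in 2 jobs after 4 ticks) = 0.5241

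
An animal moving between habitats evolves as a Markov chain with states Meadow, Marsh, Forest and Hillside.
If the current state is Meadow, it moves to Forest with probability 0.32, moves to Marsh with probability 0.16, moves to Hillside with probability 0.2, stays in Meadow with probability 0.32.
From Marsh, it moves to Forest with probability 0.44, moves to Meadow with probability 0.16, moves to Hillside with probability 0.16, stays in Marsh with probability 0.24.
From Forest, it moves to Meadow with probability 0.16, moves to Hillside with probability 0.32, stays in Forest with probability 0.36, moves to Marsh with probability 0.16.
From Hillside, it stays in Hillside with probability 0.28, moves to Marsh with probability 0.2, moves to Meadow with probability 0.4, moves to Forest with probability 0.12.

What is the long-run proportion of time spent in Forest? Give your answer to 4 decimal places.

0.3045

Let the stationary distribution be π with π = πP and π_1 + π_2 + π_3 + π_4 = 1.
π_1 = 0.32·π_1 + 0.16·π_2 + 0.16·π_3 + 0.4·π_4
π_2 = 0.16·π_1 + 0.24·π_2 + 0.16·π_3 + 0.2·π_4
π_3 = 0.32·π_1 + 0.44·π_2 + 0.36·π_3 + 0.12·π_4
Solving with the normalization constraint gives π = (0.2616, 0.1847, 0.3045, 0.2491).
So the stationary probability of Forest is 0.3045.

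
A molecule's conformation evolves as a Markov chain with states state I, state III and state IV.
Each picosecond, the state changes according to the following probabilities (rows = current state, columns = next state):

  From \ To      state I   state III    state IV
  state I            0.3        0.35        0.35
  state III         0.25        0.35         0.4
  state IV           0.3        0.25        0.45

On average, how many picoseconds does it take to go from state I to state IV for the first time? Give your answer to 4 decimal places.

2.7211

Let t(s) be the expected number of picoseconds to first reach state IV from state s, with t(state IV) = 0. Conditioning on the first picosecond:
t(state I) = 1 + 0.3·t(state I) + 0.35·t(state III)
t(state III) = 1 + 0.25·t(state I) + 0.35·t(state III)
Solving: t(state I) = 2.7211, t(state III) = 2.5850.
Expected picoseconds from state I to state IV: 2.7211.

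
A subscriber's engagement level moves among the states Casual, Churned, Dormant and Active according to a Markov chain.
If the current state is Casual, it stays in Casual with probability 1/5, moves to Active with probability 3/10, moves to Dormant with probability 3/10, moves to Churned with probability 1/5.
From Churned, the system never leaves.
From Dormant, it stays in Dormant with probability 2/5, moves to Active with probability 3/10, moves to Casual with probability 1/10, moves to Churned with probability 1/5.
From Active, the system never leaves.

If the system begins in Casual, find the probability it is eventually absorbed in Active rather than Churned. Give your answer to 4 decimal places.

Let h(s) be the probability of absorption at Active starting from transient state s. Then h(Active) = 1 and h(Churned) = 0. By first-step analysis:
h(Casual) = 0.2·h(Casual) + 0.2·0 + 0.3·h(Dormant) + 0.3·1
h(Dormant) = 0.1·h(Casual) + 0.2·0 + 0.4·h(Dormant) + 0.3·1
Solving: h(Casual) = 0.6000, h(Dormant) = 0.6000.
Starting from Casual, the probability is 0.6000.

0.6000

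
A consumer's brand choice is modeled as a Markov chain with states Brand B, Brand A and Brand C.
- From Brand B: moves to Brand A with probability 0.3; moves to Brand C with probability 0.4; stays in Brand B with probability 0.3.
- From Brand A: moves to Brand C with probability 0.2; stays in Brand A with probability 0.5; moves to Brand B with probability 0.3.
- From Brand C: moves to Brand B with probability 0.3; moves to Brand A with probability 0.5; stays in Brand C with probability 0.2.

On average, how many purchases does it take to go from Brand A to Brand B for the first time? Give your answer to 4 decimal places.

Let t(s) be the expected number of purchases to first reach Brand B from state s, with t(Brand B) = 0. Conditioning on the first purchase:
t(Brand A) = 1 + 0.5·t(Brand A) + 0.2·t(Brand C)
t(Brand C) = 1 + 0.5·t(Brand A) + 0.2·t(Brand C)
Solving: t(Brand A) = 3.3333, t(Brand C) = 3.3333.
Expected purchases from Brand A to Brand B: 3.3333.

3.3333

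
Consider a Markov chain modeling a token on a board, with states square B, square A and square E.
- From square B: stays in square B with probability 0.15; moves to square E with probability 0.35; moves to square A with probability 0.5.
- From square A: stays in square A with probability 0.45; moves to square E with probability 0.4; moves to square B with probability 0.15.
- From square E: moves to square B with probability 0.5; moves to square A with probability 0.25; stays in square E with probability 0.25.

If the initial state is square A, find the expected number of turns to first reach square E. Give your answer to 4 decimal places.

Let t(s) be the expected number of turns to first reach square E from state s, with t(square E) = 0. Conditioning on the first turn:
t(square B) = 1 + 0.15·t(square B) + 0.5·t(square A)
t(square A) = 1 + 0.15·t(square B) + 0.45·t(square A)
Solving: t(square B) = 2.6752, t(square A) = 2.5478.
Expected turns from square A to square E: 2.5478.

2.5478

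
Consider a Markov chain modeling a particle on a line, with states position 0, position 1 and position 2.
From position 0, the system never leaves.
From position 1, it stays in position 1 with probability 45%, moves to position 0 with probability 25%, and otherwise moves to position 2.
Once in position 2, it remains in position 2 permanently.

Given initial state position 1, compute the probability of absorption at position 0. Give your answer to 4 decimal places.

Let h(s) be the probability of absorption at position 0 starting from transient state s. Then h(position 0) = 1 and h(position 2) = 0. By first-step analysis:
h(position 1) = 0.25·1 + 0.45·h(position 1) + 0.3·0
Solving: h(position 1) = 0.4545.
Starting from position 1, the probability is 0.4545.

0.4545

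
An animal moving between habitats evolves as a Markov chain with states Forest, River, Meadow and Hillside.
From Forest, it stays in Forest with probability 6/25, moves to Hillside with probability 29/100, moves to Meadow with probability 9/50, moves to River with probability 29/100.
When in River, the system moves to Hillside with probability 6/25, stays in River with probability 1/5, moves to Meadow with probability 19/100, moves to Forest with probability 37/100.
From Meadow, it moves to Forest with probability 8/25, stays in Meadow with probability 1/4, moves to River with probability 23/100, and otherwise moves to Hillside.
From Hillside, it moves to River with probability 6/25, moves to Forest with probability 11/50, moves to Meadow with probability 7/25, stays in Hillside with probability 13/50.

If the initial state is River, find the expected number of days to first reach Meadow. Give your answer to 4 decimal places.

Let t(s) be the expected number of days to first reach Meadow from state s, with t(Meadow) = 0. Conditioning on the first day:
t(Forest) = 1 + 0.24·t(Forest) + 0.29·t(River) + 0.29·t(Hillside)
t(River) = 1 + 0.37·t(Forest) + 0.2·t(River) + 0.24·t(Hillside)
t(Hillside) = 1 + 0.22·t(Forest) + 0.24·t(River) + 0.26·t(Hillside)
Solving: t(Forest) = 4.7742, t(River) = 4.7516, t(Hillside) = 4.3117.
Expected days from River to Meadow: 4.7516.

4.7516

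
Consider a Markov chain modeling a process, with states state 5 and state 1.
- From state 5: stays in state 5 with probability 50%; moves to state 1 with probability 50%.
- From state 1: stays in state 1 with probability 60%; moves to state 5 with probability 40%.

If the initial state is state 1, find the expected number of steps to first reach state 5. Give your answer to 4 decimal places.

2.5000

Let t(s) be the expected number of steps to first reach state 5 from state s, with t(state 5) = 0. Conditioning on the first step:
t(state 1) = 1 + 0.6·t(state 1)
Solving: t(state 1) = 2.5000.
Expected steps from state 1 to state 5: 2.5000.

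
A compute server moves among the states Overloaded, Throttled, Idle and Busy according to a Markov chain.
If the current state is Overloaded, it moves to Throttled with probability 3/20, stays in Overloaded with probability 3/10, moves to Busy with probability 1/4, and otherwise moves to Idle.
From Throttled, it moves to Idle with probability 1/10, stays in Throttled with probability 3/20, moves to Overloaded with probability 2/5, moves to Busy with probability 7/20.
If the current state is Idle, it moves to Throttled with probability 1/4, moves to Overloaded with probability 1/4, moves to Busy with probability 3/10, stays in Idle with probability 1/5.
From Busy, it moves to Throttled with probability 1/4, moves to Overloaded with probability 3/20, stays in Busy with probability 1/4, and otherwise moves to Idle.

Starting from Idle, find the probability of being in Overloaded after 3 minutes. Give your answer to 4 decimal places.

Propagate the distribution vector 3 minutes from Idle.
After 0 minutes: (0.0000, 0.0000, 1.0000, 0.0000)
After 1 minute: (0.2500, 0.2500, 0.2000, 0.3000)
After 2 minutes: (0.2700, 0.2000, 0.2450, 0.2850)
After 3 minutes: (0.2650, 0.2030, 0.2498, 0.2823)
P(in Overloaded after 3 minutes) = 0.2650

0.2650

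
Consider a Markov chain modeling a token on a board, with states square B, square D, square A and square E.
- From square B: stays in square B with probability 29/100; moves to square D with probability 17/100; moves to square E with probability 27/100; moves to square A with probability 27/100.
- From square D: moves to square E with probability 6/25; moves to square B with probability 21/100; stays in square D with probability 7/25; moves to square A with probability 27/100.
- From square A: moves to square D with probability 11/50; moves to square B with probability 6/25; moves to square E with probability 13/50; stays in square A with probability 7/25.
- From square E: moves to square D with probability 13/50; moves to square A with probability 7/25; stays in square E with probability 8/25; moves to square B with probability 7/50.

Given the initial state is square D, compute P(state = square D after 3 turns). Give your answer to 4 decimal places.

0.2341

Propagate the distribution vector 3 turns from square D.
After 0 turns: (0.0000, 1.0000, 0.0000, 0.0000)
After 1 turn: (0.2100, 0.2800, 0.2700, 0.2400)
After 2 turns: (0.2181, 0.2359, 0.2751, 0.2709)
After 3 turns: (0.2167, 0.2341, 0.2755, 0.2737)
P(in square D after 3 turns) = 0.2341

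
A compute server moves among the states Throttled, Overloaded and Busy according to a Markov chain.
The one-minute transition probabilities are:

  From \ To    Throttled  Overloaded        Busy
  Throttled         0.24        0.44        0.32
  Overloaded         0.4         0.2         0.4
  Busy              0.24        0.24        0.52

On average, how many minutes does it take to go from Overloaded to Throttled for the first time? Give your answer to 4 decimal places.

3.0556

Let t(s) be the expected number of minutes to first reach Throttled from state s, with t(Throttled) = 0. Conditioning on the first minute:
t(Overloaded) = 1 + 0.2·t(Overloaded) + 0.4·t(Busy)
t(Busy) = 1 + 0.24·t(Overloaded) + 0.52·t(Busy)
Solving: t(Overloaded) = 3.0556, t(Busy) = 3.6111.
Expected minutes from Overloaded to Throttled: 3.0556.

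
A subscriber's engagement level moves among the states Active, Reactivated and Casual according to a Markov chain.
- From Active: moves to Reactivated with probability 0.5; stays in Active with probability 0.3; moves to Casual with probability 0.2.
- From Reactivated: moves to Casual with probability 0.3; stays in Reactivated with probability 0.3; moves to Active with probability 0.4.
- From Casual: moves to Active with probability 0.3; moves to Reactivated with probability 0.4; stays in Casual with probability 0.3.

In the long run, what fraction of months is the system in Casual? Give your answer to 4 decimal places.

0.2661

Let the stationary distribution be π with π = πP and π_1 + π_2 + π_3 = 1.
π_1 = 0.3·π_1 + 0.4·π_2 + 0.3·π_3
π_2 = 0.5·π_1 + 0.3·π_2 + 0.4·π_3
Solving with the normalization constraint gives π = (0.3394, 0.3945, 0.2661).
So the stationary probability of Casual is 0.2661.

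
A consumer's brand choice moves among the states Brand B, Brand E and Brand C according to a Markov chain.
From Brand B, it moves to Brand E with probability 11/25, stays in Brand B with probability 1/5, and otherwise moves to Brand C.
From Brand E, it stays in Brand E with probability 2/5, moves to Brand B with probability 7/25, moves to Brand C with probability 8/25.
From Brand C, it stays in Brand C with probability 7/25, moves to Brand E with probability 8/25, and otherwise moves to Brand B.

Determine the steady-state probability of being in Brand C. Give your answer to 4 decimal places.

Let the stationary distribution be π with π = πP and π_1 + π_2 + π_3 = 1.
π_1 = 0.2·π_1 + 0.28·π_2 + 0.4·π_3
π_2 = 0.44·π_1 + 0.4·π_2 + 0.32·π_3
Solving with the normalization constraint gives π = (0.2947, 0.3863, 0.3190).
So the stationary probability of Brand C is 0.3190.

0.3190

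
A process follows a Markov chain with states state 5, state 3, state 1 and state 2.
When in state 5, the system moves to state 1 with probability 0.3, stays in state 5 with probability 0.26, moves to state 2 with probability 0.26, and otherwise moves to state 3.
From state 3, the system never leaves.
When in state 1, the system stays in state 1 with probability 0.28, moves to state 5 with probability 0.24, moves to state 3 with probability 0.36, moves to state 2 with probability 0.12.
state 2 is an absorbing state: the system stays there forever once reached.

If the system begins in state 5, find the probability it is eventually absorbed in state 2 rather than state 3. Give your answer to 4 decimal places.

Let h(s) be the probability of absorption at state 2 starting from transient state s. Then h(state 2) = 1 and h(state 3) = 0. By first-step analysis:
h(state 5) = 0.26·h(state 5) + 0.18·0 + 0.3·h(state 1) + 0.26·1
h(state 1) = 0.24·h(state 5) + 0.36·0 + 0.28·h(state 1) + 0.12·1
Solving: h(state 5) = 0.4844, h(state 1) = 0.3281.
Starting from state 5, the probability is 0.4844.

0.4844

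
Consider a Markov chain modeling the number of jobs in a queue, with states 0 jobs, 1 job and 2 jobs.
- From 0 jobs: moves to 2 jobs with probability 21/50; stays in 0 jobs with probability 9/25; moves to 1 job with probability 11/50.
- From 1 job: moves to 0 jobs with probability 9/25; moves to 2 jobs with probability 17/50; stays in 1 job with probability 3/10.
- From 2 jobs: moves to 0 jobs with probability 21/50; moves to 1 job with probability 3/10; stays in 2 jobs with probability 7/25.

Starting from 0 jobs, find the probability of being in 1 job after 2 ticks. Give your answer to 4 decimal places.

0.2712

Sum over the intermediate state after 1 tick:
P = P(0 jobs→0 jobs)·P(0 jobs→1 job) + P(0 jobs→1 job)·P(1 job→1 job) + P(0 jobs→2 jobs)·P(2 jobs→1 job)
  = 0.36×0.22 + 0.22×0.3 + 0.42×0.3
  = 0.0792 + 0.0660 + 0.1260 = 0.2712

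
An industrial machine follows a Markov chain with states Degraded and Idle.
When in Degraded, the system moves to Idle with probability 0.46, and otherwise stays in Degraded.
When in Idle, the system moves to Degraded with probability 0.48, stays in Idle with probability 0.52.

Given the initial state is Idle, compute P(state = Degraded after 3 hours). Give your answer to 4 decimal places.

Propagate the distribution vector 3 hours from Idle.
After 0 hours: (0.0000, 1.0000)
After 1 hour: (0.4800, 0.5200)
After 2 hours: (0.5088, 0.4912)
After 3 hours: (0.5105, 0.4895)
P(in Degraded after 3 hours) = 0.5105

0.5105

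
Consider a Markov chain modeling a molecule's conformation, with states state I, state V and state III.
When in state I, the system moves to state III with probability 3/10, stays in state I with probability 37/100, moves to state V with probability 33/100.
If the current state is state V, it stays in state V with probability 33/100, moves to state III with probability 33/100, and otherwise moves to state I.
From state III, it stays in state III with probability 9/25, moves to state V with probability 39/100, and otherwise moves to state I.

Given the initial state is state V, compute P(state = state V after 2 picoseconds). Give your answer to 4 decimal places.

0.3498

Sum over the intermediate state after 1 picosecond:
P = P(state V→state I)·P(state I→state V) + P(state V→state V)·P(state V→state V) + P(state V→state III)·P(state III→state V)
  = 0.34×0.33 + 0.33×0.33 + 0.33×0.39
  = 0.1122 + 0.1089 + 0.1287 = 0.3498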